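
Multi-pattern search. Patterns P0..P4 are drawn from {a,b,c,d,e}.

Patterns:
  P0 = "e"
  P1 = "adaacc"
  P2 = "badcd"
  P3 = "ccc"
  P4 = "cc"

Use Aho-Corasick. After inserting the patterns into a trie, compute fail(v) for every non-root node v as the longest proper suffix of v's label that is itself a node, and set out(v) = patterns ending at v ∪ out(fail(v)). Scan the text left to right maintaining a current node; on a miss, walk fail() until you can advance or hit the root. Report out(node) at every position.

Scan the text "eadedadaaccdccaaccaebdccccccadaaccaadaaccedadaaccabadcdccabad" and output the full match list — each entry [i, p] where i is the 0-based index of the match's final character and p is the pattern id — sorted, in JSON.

Construct AC machine:
Trie (insert patterns):
  n0 'ε': a→2 b→8 c→13 e→1
  n1 'e': ·  [P0 ends]
  n2 'a': d→3
  n3 'ad': a→4
  n4 'ada': a→5
  n5 'adaa': c→6
  n6 'adaac': c→7
  n7 'adaacc': ·  [P1 ends]
  n8 'b': a→9
  n9 'ba': d→10
  n10 'bad': c→11
  n11 'badc': d→12
  n12 'badcd': ·  [P2 ends]
  n13 'c': c→14
  n14 'cc': c→15  [P4 ends]
  n15 'ccc': ·  [P3 ends]

Failure links (BFS by depth):
  fail(1) 'e': from fail(0)=0 chase 'e': 0 ⇒ 0;  out={0}∪out(0)={0}
  fail(2) 'a': from fail(0)=0 chase 'a': 0 ⇒ 0;  out=∅∪out(0)=∅
  fail(8) 'b': from fail(0)=0 chase 'b': 0 ⇒ 0;  out=∅∪out(0)=∅
  fail(13) 'c': from fail(0)=0 chase 'c': 0 ⇒ 0;  out=∅∪out(0)=∅
  fail(3) 'ad': from fail(2)=0 chase 'd': 0 ⇒ 0;  out=∅∪out(0)=∅
  fail(9) 'ba': from fail(8)=0 chase 'a': 0 ⇒ 2;  out=∅∪out(2)=∅
  fail(14) 'cc': from fail(13)=0 chase 'c': 0 ⇒ 13;  out={4}∪out(13)={4}
  fail(4) 'ada': from fail(3)=0 chase 'a': 0 ⇒ 2;  out=∅∪out(2)=∅
  fail(10) 'bad': from fail(9)=2 chase 'd': 2 ⇒ 3;  out=∅∪out(3)=∅
  fail(15) 'ccc': from fail(14)=13 chase 'c': 13 ⇒ 14;  out={3}∪out(14)={3,4}
  fail(5) 'adaa': from fail(4)=2 chase 'a': 2→0 ⇒ 2;  out=∅∪out(2)=∅
  fail(11) 'badc': from fail(10)=3 chase 'c': 3→0 ⇒ 13;  out=∅∪out(13)=∅
  fail(6) 'adaac': from fail(5)=2 chase 'c': 2→0 ⇒ 13;  out=∅∪out(13)=∅
  fail(12) 'badcd': from fail(11)=13 chase 'd': 13→0 ⇒ 0;  out={2}∪out(0)={2}
  fail(7) 'adaacc': from fail(6)=13 chase 'c': 13 ⇒ 14;  out={1}∪out(14)={1,4}

Run:
i=0 'e': node 0→1  emit P0@[0:0]
i=1 'a': node 1→2 ·f
i=2 'd': node 2→3
i=3 'e': node 3→1 ·f  emit P0@[3:3]
i=4 'd': node 1→0 ·f
i=5 'a': node 0→2
i=6 'd': node 2→3
i=7 'a': node 3→4
i=8 'a': node 4→5
i=9 'c': node 5→6
i=10 'c': node 6→7  emit P1@[5:10],P4@[9:10]
i=11 'd': node 7→0 ·f
i=12 'c': node 0→13
i=13 'c': node 13→14  emit P4@[12:13]
i=14 'a': node 14→2 ·f
i=15 'a': node 2→2 ·f
i=16 'c': node 2→13 ·f
i=17 'c': node 13→14  emit P4@[16:17]
i=18 'a': node 14→2 ·f
i=19 'e': node 2→1 ·f  emit P0@[19:19]
i=20 'b': node 1→8 ·f
i=21 'd': node 8→0 ·f
i=22 'c': node 0→13
i=23 'c': node 13→14  emit P4@[22:23]
i=24 'c': node 14→15  emit P3@[22:24],P4@[23:24]
i=25 'c': node 15→15 ·f  emit P3@[23:25],P4@[24:25]
i=26 'c': node 15→15 ·f  emit P3@[24:26],P4@[25:26]
i=27 'c': node 15→15 ·f  emit P3@[25:27],P4@[26:27]
i=28 'a': node 15→2 ·f
i=29 'd': node 2→3
i=30 'a': node 3→4
i=31 'a': node 4→5
i=32 'c': node 5→6
i=33 'c': node 6→7  emit P1@[28:33],P4@[32:33]
i=34 'a': node 7→2 ·f
i=35 'a': node 2→2 ·f
i=36 'd': node 2→3
i=37 'a': node 3→4
i=38 'a': node 4→5
i=39 'c': node 5→6
i=40 'c': node 6→7  emit P1@[35:40],P4@[39:40]
i=41 'e': node 7→1 ·f  emit P0@[41:41]
i=42 'd': node 1→0 ·f
i=43 'a': node 0→2
i=44 'd': node 2→3
i=45 'a': node 3→4
i=46 'a': node 4→5
i=47 'c': node 5→6
i=48 'c': node 6→7  emit P1@[43:48],P4@[47:48]
i=49 'a': node 7→2 ·f
i=50 'b': node 2→8 ·f
i=51 'a': node 8→9
i=52 'd': node 9→10
i=53 'c': node 10→11
i=54 'd': node 11→12  emit P2@[50:54]
i=55 'c': node 12→13 ·f
i=56 'c': node 13→14  emit P4@[55:56]
i=57 'a': node 14→2 ·f
i=58 'b': node 2→8 ·f
i=59 'a': node 8→9
i=60 'd': node 9→10

Matches: [[0,0],[3,0],[10,1],[10,4],[13,4],[17,4],[19,0],[23,4],[24,3],[24,4],[25,3],[25,4],[26,3],[26,4],[27,3],[27,4],[33,1],[33,4],[40,1],[40,4],[41,0],[48,1],[48,4],[54,2],[56,4]]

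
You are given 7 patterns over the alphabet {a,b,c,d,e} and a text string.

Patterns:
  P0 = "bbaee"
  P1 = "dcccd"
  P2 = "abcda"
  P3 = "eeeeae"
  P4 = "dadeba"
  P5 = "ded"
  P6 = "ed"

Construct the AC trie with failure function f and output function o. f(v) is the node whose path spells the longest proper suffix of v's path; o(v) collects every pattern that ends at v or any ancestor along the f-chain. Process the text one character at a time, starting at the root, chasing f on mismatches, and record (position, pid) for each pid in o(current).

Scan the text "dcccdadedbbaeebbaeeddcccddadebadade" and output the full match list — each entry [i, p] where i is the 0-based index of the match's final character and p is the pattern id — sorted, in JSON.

Build:
Trie (insert patterns):
  0='ε' goto a→11 b→1 d→6 e→16
  1='b' goto b→2
  2='bb' goto a→3
  3='bba' goto e→4
  4='bbae' goto e→5
  5='bbaee' goto ·  [P0 ends]
  6='d' goto a→22 c→7 e→27
  7='dc' goto c→8
  8='dcc' goto c→9
  9='dccc' goto d→10
  10='dcccd' goto ·  [P1 ends]
  11='a' goto b→12
  12='ab' goto c→13
  13='abc' goto d→14
  14='abcd' goto a→15
  15='abcda' goto ·  [P2 ends]
  16='e' goto d→29 e→17
  17='ee' goto e→18
  18='eee' goto e→19
  19='eeee' goto a→20
  20='eeeea' goto e→21
  21='eeeeae' goto ·  [P3 ends]
  22='da' goto d→23
  23='dad' goto e→24
  24='dade' goto b→25
  25='dadeb' goto a→26
  26='dadeba' goto ·  [P4 ends]
  27='de' goto d→28
  28='ded' goto ·  [P5 ends]
  29='ed' goto ·  [P6 ends]

BFS fail/out derivation:
  fail(1) 'b': from fail(0)=0 chase 'b': 0 ⇒ 0;  out=∅∪out(0)=∅
  fail(6) 'd': from fail(0)=0 chase 'd': 0 ⇒ 0;  out=∅∪out(0)=∅
  fail(11) 'a': from fail(0)=0 chase 'a': 0 ⇒ 0;  out=∅∪out(0)=∅
  fail(16) 'e': from fail(0)=0 chase 'e': 0 ⇒ 0;  out=∅∪out(0)=∅
  fail(2) 'bb': from fail(1)=0 chase 'b': 0 ⇒ 1;  out=∅∪out(1)=∅
  fail(7) 'dc': from fail(6)=0 chase 'c': 0 ⇒ 0;  out=∅∪out(0)=∅
  fail(12) 'ab': from fail(11)=0 chase 'b': 0 ⇒ 1;  out=∅∪out(1)=∅
  fail(17) 'ee': from fail(16)=0 chase 'e': 0 ⇒ 16;  out=∅∪out(16)=∅
  fail(22) 'da': from fail(6)=0 chase 'a': 0 ⇒ 11;  out=∅∪out(11)=∅
  fail(27) 'de': from fail(6)=0 chase 'e': 0 ⇒ 16;  out=∅∪out(16)=∅
  fail(29) 'ed': from fail(16)=0 chase 'd': 0 ⇒ 6;  out={6}∪out(6)={6}
  fail(3) 'bba': from fail(2)=1 chase 'a': 1→0 ⇒ 11;  out=∅∪out(11)=∅
  fail(8) 'dcc': from fail(7)=0 chase 'c': 0 ⇒ 0;  out=∅∪out(0)=∅
  fail(13) 'abc': from fail(12)=1 chase 'c': 1→0 ⇒ 0;  out=∅∪out(0)=∅
  fail(18) 'eee': from fail(17)=16 chase 'e': 16 ⇒ 17;  out=∅∪out(17)=∅
  fail(23) 'dad': from fail(22)=11 chase 'd': 11→0 ⇒ 6;  out=∅∪out(6)=∅
  fail(28) 'ded': from fail(27)=16 chase 'd': 16 ⇒ 29;  out={5}∪out(29)={5,6}
  fail(4) 'bbae': from fail(3)=11 chase 'e': 11→0 ⇒ 16;  out=∅∪out(16)=∅
  fail(9) 'dccc': from fail(8)=0 chase 'c': 0 ⇒ 0;  out=∅∪out(0)=∅
  fail(14) 'abcd': from fail(13)=0 chase 'd': 0 ⇒ 6;  out=∅∪out(6)=∅
  fail(19) 'eeee': from fail(18)=17 chase 'e': 17 ⇒ 18;  out=∅∪out(18)=∅
  fail(24) 'dade': from fail(23)=6 chase 'e': 6 ⇒ 27;  out=∅∪out(27)=∅
  fail(5) 'bbaee': from fail(4)=16 chase 'e': 16 ⇒ 17;  out={0}∪out(17)={0}
  fail(10) 'dcccd': from fail(9)=0 chase 'd': 0 ⇒ 6;  out={1}∪out(6)={1}
  fail(15) 'abcda': from fail(14)=6 chase 'a': 6 ⇒ 22;  out={2}∪out(22)={2}
  fail(20) 'eeeea': from fail(19)=18 chase 'a': 18→17→16→0 ⇒ 11;  out=∅∪out(11)=∅
  fail(25) 'dadeb': from fail(24)=27 chase 'b': 27→16→0 ⇒ 1;  out=∅∪out(1)=∅
  fail(21) 'eeeeae': from fail(20)=11 chase 'e': 11→0 ⇒ 16;  out={3}∪out(16)={3}
  fail(26) 'dadeba': from fail(25)=1 chase 'a': 1→0 ⇒ 11;  out={4}∪out(11)={4}

Text stream:
pos 0 'd': at 6
pos 1 'c': at 7
pos 2 'c': at 8
pos 3 'c': at 9
pos 4 'd': at 10  emit P1@[0:4]
pos 5 'a': at 22 (fail-walked)
pos 6 'd': at 23
pos 7 'e': at 24
pos 8 'd': at 28 (fail-walked)  emit P5@[6:8],P6@[7:8]
pos 9 'b': at 1 (fail-walked)
pos 10 'b': at 2
pos 11 'a': at 3
pos 12 'e': at 4
pos 13 'e': at 5  emit P0@[9:13]
pos 14 'b': at 1 (fail-walked)
pos 15 'b': at 2
pos 16 'a': at 3
pos 17 'e': at 4
pos 18 'e': at 5  emit P0@[14:18]
pos 19 'd': at 29 (fail-walked)  emit P6@[18:19]
pos 20 'd': at 6 (fail-walked)
pos 21 'c': at 7
pos 22 'c': at 8
pos 23 'c': at 9
pos 24 'd': at 10  emit P1@[20:24]
pos 25 'd': at 6 (fail-walked)
pos 26 'a': at 22
pos 27 'd': at 23
pos 28 'e': at 24
pos 29 'b': at 25
pos 30 'a': at 26  emit P4@[25:30]
pos 31 'd': at 6 (fail-walked)
pos 32 'a': at 22
pos 33 'd': at 23
pos 34 'e': at 24

Matches: [[4,1],[8,5],[8,6],[13,0],[18,0],[19,6],[24,1],[30,4]]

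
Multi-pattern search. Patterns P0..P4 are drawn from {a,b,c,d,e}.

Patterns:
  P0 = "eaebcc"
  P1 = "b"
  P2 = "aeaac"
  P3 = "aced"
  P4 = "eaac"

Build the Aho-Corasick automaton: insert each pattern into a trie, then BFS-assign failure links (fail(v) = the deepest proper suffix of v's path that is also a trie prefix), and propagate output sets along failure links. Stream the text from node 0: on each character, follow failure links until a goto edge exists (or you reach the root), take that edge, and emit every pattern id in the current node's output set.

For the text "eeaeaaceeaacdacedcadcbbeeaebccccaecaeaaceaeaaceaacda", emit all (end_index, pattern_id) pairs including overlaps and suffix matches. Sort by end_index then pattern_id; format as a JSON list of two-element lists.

Construct AC machine:
Trie nodes:
  0='ε' goto a→8 b→7 e→1
  1='e' goto a→2
  2='ea' goto a→16 e→3
  3='eae' goto b→4
  4='eaeb' goto c→5
  5='eaebc' goto c→6
  6='eaebcc' goto ·  ←P0
  7='b' goto ·  ←P1
  8='a' goto c→13 e→9
  9='ae' goto a→10
  10='aea' goto a→11
  11='aeaa' goto c→12
  12='aeaac' goto ·  ←P2
  13='ac' goto e→14
  14='ace' goto d→15
  15='aced' goto ·  ←P3
  16='eaa' goto c→17
  17='eaac' goto ·  ←P4

Failure links (BFS by depth):
  n1('e'): parent n0 fail=0; on 'e' 0 → fail=0;  out ∅∪∅=∅
  n7('b'): parent n0 fail=0; on 'b' 0 → fail=0;  out {1}∪∅={1}
  n8('a'): parent n0 fail=0; on 'a' 0 → fail=0;  out ∅∪∅=∅
  n2('ea'): parent n1 fail=0; on 'a' 0 → fail=8;  out ∅∪∅=∅
  n9('ae'): parent n8 fail=0; on 'e' 0 → fail=1;  out ∅∪∅=∅
  n13('ac'): parent n8 fail=0; on 'c' 0 → fail=0;  out ∅∪∅=∅
  n3('eae'): parent n2 fail=8; on 'e' 8 → fail=9;  out ∅∪∅=∅
  n10('aea'): parent n9 fail=1; on 'a' 1 → fail=2;  out ∅∪∅=∅
  n14('ace'): parent n13 fail=0; on 'e' 0 → fail=1;  out ∅∪∅=∅
  n16('eaa'): parent n2 fail=8; on 'a' 8→0 → fail=8;  out ∅∪∅=∅
  n4('eaeb'): parent n3 fail=9; on 'b' 9→1→0 → fail=7;  out ∅∪{1}={1}
  n11('aeaa'): parent n10 fail=2; on 'a' 2 → fail=16;  out ∅∪∅=∅
  n15('aced'): parent n14 fail=1; on 'd' 1→0 → fail=0;  out {3}∪∅={3}
  n17('eaac'): parent n16 fail=8; on 'c' 8 → fail=13;  out {4}∪∅={4}
  n5('eaebc'): parent n4 fail=7; on 'c' 7→0 → fail=0;  out ∅∪∅=∅
  n12('aeaac'): parent n11 fail=16; on 'c' 16 → fail=17;  out {2}∪{4}={2,4}
  n6('eaebcc'): parent n5 fail=0; on 'c' 0 → fail=0;  out {0}∪∅={0}

Scan:
i=0 'e': node 0→1
i=1 'e': node 1→1 (fail-walked)
i=2 'a': node 1→2
i=3 'e': node 2→3
i=4 'a': node 3→10 (fail-walked)
i=5 'a': node 10→11
i=6 'c': node 11→12  → match P2@[2:6],P4@[3:6]
i=7 'e': node 12→14 (fail-walked)
i=8 'e': node 14→1 (fail-walked)
i=9 'a': node 1→2
i=10 'a': node 2→16
i=11 'c': node 16→17  → match P4@[8:11]
i=12 'd': node 17→0 (fail-walked)
i=13 'a': node 0→8
i=14 'c': node 8→13
i=15 'e': node 13→14
i=16 'd': node 14→15  → match P3@[13:16]
i=17 'c': node 15→0 (fail-walked)
i=18 'a': node 0→8
i=19 'd': node 8→0 (fail-walked)
i=20 'c': node 0→0
i=21 'b': node 0→7  → match P1@[21:21]
i=22 'b': node 7→7 (fail-walked)  → match P1@[22:22]
i=23 'e': node 7→1 (fail-walked)
i=24 'e': node 1→1 (fail-walked)
i=25 'a': node 1→2
i=26 'e': node 2→3
i=27 'b': node 3→4  → match P1@[27:27]
i=28 'c': node 4→5
i=29 'c': node 5→6  → match P0@[24:29]
i=30 'c': node 6→0 (fail-walked)
i=31 'c': node 0→0
i=32 'a': node 0→8
i=33 'e': node 8→9
i=34 'c': node 9→0 (fail-walked)
i=35 'a': node 0→8
i=36 'e': node 8→9
i=37 'a': node 9→10
i=38 'a': node 10→11
i=39 'c': node 11→12  → match P2@[35:39],P4@[36:39]
i=40 'e': node 12→14 (fail-walked)
i=41 'a': node 14→2 (fail-walked)
i=42 'e': node 2→3
i=43 'a': node 3→10 (fail-walked)
i=44 'a': node 10→11
i=45 'c': node 11→12  → match P2@[41:45],P4@[42:45]
i=46 'e': node 12→14 (fail-walked)
i=47 'a': node 14→2 (fail-walked)
i=48 'a': node 2→16
i=49 'c': node 16→17  → match P4@[46:49]
i=50 'd': node 17→0 (fail-walked)
i=51 'a': node 0→8

Matches: [[6,2],[6,4],[11,4],[16,3],[21,1],[22,1],[27,1],[29,0],[39,2],[39,4],[45,2],[45,4],[49,4]]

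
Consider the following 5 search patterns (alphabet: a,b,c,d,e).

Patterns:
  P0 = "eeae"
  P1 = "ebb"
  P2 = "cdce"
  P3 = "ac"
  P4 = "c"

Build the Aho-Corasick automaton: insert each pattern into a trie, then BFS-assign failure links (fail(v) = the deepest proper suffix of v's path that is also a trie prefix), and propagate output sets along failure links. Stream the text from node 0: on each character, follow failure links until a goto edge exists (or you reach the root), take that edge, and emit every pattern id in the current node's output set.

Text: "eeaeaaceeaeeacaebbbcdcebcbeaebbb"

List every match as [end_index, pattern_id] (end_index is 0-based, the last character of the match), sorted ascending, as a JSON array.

Build:
Trie (insert patterns):
  0='ε' goto a→11 c→7 e→1
  1='e' goto b→5 e→2
  2='ee' goto a→3
  3='eea' goto e→4
  4='eeae' goto ·  ←P0
  5='eb' goto b→6
  6='ebb' goto ·  ←P1
  7='c' goto d→8  ←P4
  8='cd' goto c→9
  9='cdc' goto e→10
  10='cdce' goto ·  ←P2
  11='a' goto c→12
  12='ac' goto ·  ←P3

BFS fail/out derivation:
  fail(1) 'e': from fail(0)=0 chase 'e': 0 ⇒ 0;  out=∅∪out(0)=∅
  fail(7) 'c': from fail(0)=0 chase 'c': 0 ⇒ 0;  out={4}∪out(0)={4}
  fail(11) 'a': from fail(0)=0 chase 'a': 0 ⇒ 0;  out=∅∪out(0)=∅
  fail(2) 'ee': from fail(1)=0 chase 'e': 0 ⇒ 1;  out=∅∪out(1)=∅
  fail(5) 'eb': from fail(1)=0 chase 'b': 0 ⇒ 0;  out=∅∪out(0)=∅
  fail(8) 'cd': from fail(7)=0 chase 'd': 0 ⇒ 0;  out=∅∪out(0)=∅
  fail(12) 'ac': from fail(11)=0 chase 'c': 0 ⇒ 7;  out={3}∪out(7)={3,4}
  fail(3) 'eea': from fail(2)=1 chase 'a': 1→0 ⇒ 11;  out=∅∪out(11)=∅
  fail(6) 'ebb': from fail(5)=0 chase 'b': 0 ⇒ 0;  out={1}∪out(0)={1}
  fail(9) 'cdc': from fail(8)=0 chase 'c': 0 ⇒ 7;  out=∅∪out(7)={4}
  fail(4) 'eeae': from fail(3)=11 chase 'e': 11→0 ⇒ 1;  out={0}∪out(1)={0}
  fail(10) 'cdce': from fail(9)=7 chase 'e': 7→0 ⇒ 1;  out={2}∪out(1)={2}

Scan:
pos 0 'e': at 1
pos 1 'e': at 2
pos 2 'a': at 3
pos 3 'e': at 4  emit P0@[0:3]
pos 4 'a': at 11 (via fail)
pos 5 'a': at 11 (via fail)
pos 6 'c': at 12  emit P3@[5:6],P4@[6:6]
pos 7 'e': at 1 (via fail)
pos 8 'e': at 2
pos 9 'a': at 3
pos 10 'e': at 4  emit P0@[7:10]
pos 11 'e': at 2 (via fail)
pos 12 'a': at 3
pos 13 'c': at 12 (via fail)  emit P3@[12:13],P4@[13:13]
pos 14 'a': at 11 (via fail)
pos 15 'e': at 1 (via fail)
pos 16 'b': at 5
pos 17 'b': at 6  emit P1@[15:17]
pos 18 'b': at 0 (via fail)
pos 19 'c': at 7  emit P4@[19:19]
pos 20 'd': at 8
pos 21 'c': at 9  emit P4@[21:21]
pos 22 'e': at 10  emit P2@[19:22]
pos 23 'b': at 5 (via fail)
pos 24 'c': at 7 (via fail)  emit P4@[24:24]
pos 25 'b': at 0 (via fail)
pos 26 'e': at 1
pos 27 'a': at 11 (via fail)
pos 28 'e': at 1 (via fail)
pos 29 'b': at 5
pos 30 'b': at 6  emit P1@[28:30]
pos 31 'b': at 0 (via fail)

Result: [[3,0],[6,3],[6,4],[10,0],[13,3],[13,4],[17,1],[19,4],[21,4],[22,2],[24,4],[30,1]]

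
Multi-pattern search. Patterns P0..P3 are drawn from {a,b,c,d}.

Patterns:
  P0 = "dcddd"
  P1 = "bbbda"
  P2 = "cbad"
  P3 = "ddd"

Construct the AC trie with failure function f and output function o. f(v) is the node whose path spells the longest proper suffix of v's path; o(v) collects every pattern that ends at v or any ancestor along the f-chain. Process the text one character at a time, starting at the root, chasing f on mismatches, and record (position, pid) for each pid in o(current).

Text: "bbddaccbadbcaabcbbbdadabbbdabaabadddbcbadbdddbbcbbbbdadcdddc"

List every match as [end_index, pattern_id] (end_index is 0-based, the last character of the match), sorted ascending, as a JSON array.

Build automaton:
Trie (insert patterns):
  n0 'ε': b→6 c→11 d→1
  n1 'd': c→2 d→15
  n2 'dc': d→3
  n3 'dcd': d→4
  n4 'dcdd': d→5
  n5 'dcddd': ·  ←P0
  n6 'b': b→7
  n7 'bb': b→8
  n8 'bbb': d→9
  n9 'bbbd': a→10
  n10 'bbbda': ·  ←P1
  n11 'c': b→12
  n12 'cb': a→13
  n13 'cba': d→14
  n14 'cbad': ·  ←P2
  n15 'dd': d→16
  n16 'ddd': ·  ←P3

Failure links (BFS by depth):
  n1('d'): parent n0 fail=0; on 'd' 0 → fail=0;  out ∅∪∅=∅
  n6('b'): parent n0 fail=0; on 'b' 0 → fail=0;  out ∅∪∅=∅
  n11('c'): parent n0 fail=0; on 'c' 0 → fail=0;  out ∅∪∅=∅
  n2('dc'): parent n1 fail=0; on 'c' 0 → fail=11;  out ∅∪∅=∅
  n7('bb'): parent n6 fail=0; on 'b' 0 → fail=6;  out ∅∪∅=∅
  n12('cb'): parent n11 fail=0; on 'b' 0 → fail=6;  out ∅∪∅=∅
  n15('dd'): parent n1 fail=0; on 'd' 0 → fail=1;  out ∅∪∅=∅
  n3('dcd'): parent n2 fail=11; on 'd' 11→0 → fail=1;  out ∅∪∅=∅
  n8('bbb'): parent n7 fail=6; on 'b' 6 → fail=7;  out ∅∪∅=∅
  n13('cba'): parent n12 fail=6; on 'a' 6→0 → fail=0;  out ∅∪∅=∅
  n16('ddd'): parent n15 fail=1; on 'd' 1 → fail=15;  out {3}∪∅={3}
  n4('dcdd'): parent n3 fail=1; on 'd' 1 → fail=15;  out ∅∪∅=∅
  n9('bbbd'): parent n8 fail=7; on 'd' 7→6→0 → fail=1;  out ∅∪∅=∅
  n14('cbad'): parent n13 fail=0; on 'd' 0 → fail=1;  out {2}∪∅={2}
  n5('dcddd'): parent n4 fail=15; on 'd' 15 → fail=16;  out {0}∪{3}={0,3}
  n10('bbbda'): parent n9 fail=1; on 'a' 1→0 → fail=0;  out {1}∪∅={1}

Text stream:
i=0 'b': node 0→6
i=1 'b': node 6→7
i=2 'd': node 7→1 (via fail)
i=3 'd': node 1→15
i=4 'a': node 15→0 (via fail)
i=5 'c': node 0→11
i=6 'c': node 11→11 (via fail)
i=7 'b': node 11→12
i=8 'a': node 12→13
i=9 'd': node 13→14  ** P2@[6:9]
i=10 'b': node 14→6 (via fail)
i=11 'c': node 6→11 (via fail)
i=12 'a': node 11→0 (via fail)
i=13 'a': node 0→0
i=14 'b': node 0→6
i=15 'c': node 6→11 (via fail)
i=16 'b': node 11→12
i=17 'b': node 12→7 (via fail)
i=18 'b': node 7→8
i=19 'd': node 8→9
i=20 'a': node 9→10  ** P1@[16:20]
i=21 'd': node 10→1 (via fail)
i=22 'a': node 1→0 (via fail)
i=23 'b': node 0→6
i=24 'b': node 6→7
i=25 'b': node 7→8
i=26 'd': node 8→9
i=27 'a': node 9→10  ** P1@[23:27]
i=28 'b': node 10→6 (via fail)
i=29 'a': node 6→0 (via fail)
i=30 'a': node 0→0
i=31 'b': node 0→6
i=32 'a': node 6→0 (via fail)
i=33 'd': node 0→1
i=34 'd': node 1→15
i=35 'd': node 15→16  ** P3@[33:35]
i=36 'b': node 16→6 (via fail)
i=37 'c': node 6→11 (via fail)
i=38 'b': node 11→12
i=39 'a': node 12→13
i=40 'd': node 13→14  ** P2@[37:40]
i=41 'b': node 14→6 (via fail)
i=42 'd': node 6→1 (via fail)
i=43 'd': node 1→15
i=44 'd': node 15→16  ** P3@[42:44]
i=45 'b': node 16→6 (via fail)
i=46 'b': node 6→7
i=47 'c': node 7→11 (via fail)
i=48 'b': node 11→12
i=49 'b': node 12→7 (via fail)
i=50 'b': node 7→8
i=51 'b': node 8→8 (via fail)
i=52 'd': node 8→9
i=53 'a': node 9→10  ** P1@[49:53]
i=54 'd': node 10→1 (via fail)
i=55 'c': node 1→2
i=56 'd': node 2→3
i=57 'd': node 3→4
i=58 'd': node 4→5  ** P0@[54:58],P3@[56:58]
i=59 'c': node 5→2 (via fail)

All matches (sorted): [[9,2],[20,1],[27,1],[35,3],[40,2],[44,3],[53,1],[58,0],[58,3]]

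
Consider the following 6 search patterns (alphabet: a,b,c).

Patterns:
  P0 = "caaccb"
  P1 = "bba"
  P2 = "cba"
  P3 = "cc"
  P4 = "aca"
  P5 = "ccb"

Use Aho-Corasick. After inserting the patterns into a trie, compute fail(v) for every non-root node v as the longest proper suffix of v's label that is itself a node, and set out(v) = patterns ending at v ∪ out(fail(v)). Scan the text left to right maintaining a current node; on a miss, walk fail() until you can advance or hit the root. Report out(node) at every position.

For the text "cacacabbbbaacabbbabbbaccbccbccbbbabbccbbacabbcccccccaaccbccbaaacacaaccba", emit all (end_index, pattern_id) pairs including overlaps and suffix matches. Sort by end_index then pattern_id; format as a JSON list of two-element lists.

Construct AC machine:
Trie nodes:
  n0 'ε': a→13 b→7 c→1
  n1 'c': a→2 b→10 c→12
  n2 'ca': a→3
  n3 'caa': c→4
  n4 'caac': c→5
  n5 'caacc': b→6
  n6 'caaccb': ·  [P0 ends]
  n7 'b': b→8
  n8 'bb': a→9
  n9 'bba': ·  [P1 ends]
  n10 'cb': a→11
  n11 'cba': ·  [P2 ends]
  n12 'cc': b→16  [P3 ends]
  n13 'a': c→14
  n14 'ac': a→15
  n15 'aca': ·  [P4 ends]
  n16 'ccb': ·  [P5 ends]

BFS fail/out derivation:
  fail(1) 'c': from fail(0)=0 chase 'c': 0 ⇒ 0;  out=∅∪out(0)=∅
  fail(7) 'b': from fail(0)=0 chase 'b': 0 ⇒ 0;  out=∅∪out(0)=∅
  fail(13) 'a': from fail(0)=0 chase 'a': 0 ⇒ 0;  out=∅∪out(0)=∅
  fail(2) 'ca': from fail(1)=0 chase 'a': 0 ⇒ 13;  out=∅∪out(13)=∅
  fail(8) 'bb': from fail(7)=0 chase 'b': 0 ⇒ 7;  out=∅∪out(7)=∅
  fail(10) 'cb': from fail(1)=0 chase 'b': 0 ⇒ 7;  out=∅∪out(7)=∅
  fail(12) 'cc': from fail(1)=0 chase 'c': 0 ⇒ 1;  out={3}∪out(1)={3}
  fail(14) 'ac': from fail(13)=0 chase 'c': 0 ⇒ 1;  out=∅∪out(1)=∅
  fail(3) 'caa': from fail(2)=13 chase 'a': 13→0 ⇒ 13;  out=∅∪out(13)=∅
  fail(9) 'bba': from fail(8)=7 chase 'a': 7→0 ⇒ 13;  out={1}∪out(13)={1}
  fail(11) 'cba': from fail(10)=7 chase 'a': 7→0 ⇒ 13;  out={2}∪out(13)={2}
  fail(15) 'aca': from fail(14)=1 chase 'a': 1 ⇒ 2;  out={4}∪out(2)={4}
  fail(16) 'ccb': from fail(12)=1 chase 'b': 1 ⇒ 10;  out={5}∪out(10)={5}
  fail(4) 'caac': from fail(3)=13 chase 'c': 13 ⇒ 14;  out=∅∪out(14)=∅
  fail(5) 'caacc': from fail(4)=14 chase 'c': 14→1 ⇒ 12;  out=∅∪out(12)={3}
  fail(6) 'caaccb': from fail(5)=12 chase 'b': 12 ⇒ 16;  out={0}∪out(16)={0,5}

Text stream:
pos 0 'c': at 1
pos 1 'a': at 2
pos 2 'c': at 14 (via fail)
pos 3 'a': at 15  emit P4@[1:3]
pos 4 'c': at 14 (via fail)
pos 5 'a': at 15  emit P4@[3:5]
pos 6 'b': at 7 (via fail)
pos 7 'b': at 8
pos 8 'b': at 8 (via fail)
pos 9 'b': at 8 (via fail)
pos 10 'a': at 9  emit P1@[8:10]
pos 11 'a': at 13 (via fail)
pos 12 'c': at 14
pos 13 'a': at 15  emit P4@[11:13]
pos 14 'b': at 7 (via fail)
pos 15 'b': at 8
pos 16 'b': at 8 (via fail)
pos 17 'a': at 9  emit P1@[15:17]
pos 18 'b': at 7 (via fail)
pos 19 'b': at 8
pos 20 'b': at 8 (via fail)
pos 21 'a': at 9  emit P1@[19:21]
pos 22 'c': at 14 (via fail)
pos 23 'c': at 12 (via fail)  emit P3@[22:23]
pos 24 'b': at 16  emit P5@[22:24]
pos 25 'c': at 1 (via fail)
pos 26 'c': at 12  emit P3@[25:26]
pos 27 'b': at 16  emit P5@[25:27]
pos 28 'c': at 1 (via fail)
pos 29 'c': at 12  emit P3@[28:29]
pos 30 'b': at 16  emit P5@[28:30]
pos 31 'b': at 8 (via fail)
pos 32 'b': at 8 (via fail)
pos 33 'a': at 9  emit P1@[31:33]
pos 34 'b': at 7 (via fail)
pos 35 'b': at 8
pos 36 'c': at 1 (via fail)
pos 37 'c': at 12  emit P3@[36:37]
pos 38 'b': at 16  emit P5@[36:38]
pos 39 'b': at 8 (via fail)
pos 40 'a': at 9  emit P1@[38:40]
pos 41 'c': at 14 (via fail)
pos 42 'a': at 15  emit P4@[40:42]
pos 43 'b': at 7 (via fail)
pos 44 'b': at 8
pos 45 'c': at 1 (via fail)
pos 46 'c': at 12  emit P3@[45:46]
pos 47 'c': at 12 (via fail)  emit P3@[46:47]
pos 48 'c': at 12 (via fail)  emit P3@[47:48]
pos 49 'c': at 12 (via fail)  emit P3@[48:49]
pos 50 'c': at 12 (via fail)  emit P3@[49:50]
pos 51 'c': at 12 (via fail)  emit P3@[50:51]
pos 52 'a': at 2 (via fail)
pos 53 'a': at 3
pos 54 'c': at 4
pos 55 'c': at 5  emit P3@[54:55]
pos 56 'b': at 6  emit P0@[51:56],P5@[54:56]
pos 57 'c': at 1 (via fail)
pos 58 'c': at 12  emit P3@[57:58]
pos 59 'b': at 16  emit P5@[57:59]
pos 60 'a': at 11 (via fail)  emit P2@[58:60]
pos 61 'a': at 13 (via fail)
pos 62 'a': at 13 (via fail)
pos 63 'c': at 14
pos 64 'a': at 15  emit P4@[62:64]
pos 65 'c': at 14 (via fail)
pos 66 'a': at 15  emit P4@[64:66]
pos 67 'a': at 3 (via fail)
pos 68 'c': at 4
pos 69 'c': at 5  emit P3@[68:69]
pos 70 'b': at 6  emit P0@[65:70],P5@[68:70]
pos 71 'a': at 11 (via fail)  emit P2@[69:71]

All matches (sorted): [[3,4],[5,4],[10,1],[13,4],[17,1],[21,1],[23,3],[24,5],[26,3],[27,5],[29,3],[30,5],[33,1],[37,3],[38,5],[40,1],[42,4],[46,3],[47,3],[48,3],[49,3],[50,3],[51,3],[55,3],[56,0],[56,5],[58,3],[59,5],[60,2],[64,4],[66,4],[69,3],[70,0],[70,5],[71,2]]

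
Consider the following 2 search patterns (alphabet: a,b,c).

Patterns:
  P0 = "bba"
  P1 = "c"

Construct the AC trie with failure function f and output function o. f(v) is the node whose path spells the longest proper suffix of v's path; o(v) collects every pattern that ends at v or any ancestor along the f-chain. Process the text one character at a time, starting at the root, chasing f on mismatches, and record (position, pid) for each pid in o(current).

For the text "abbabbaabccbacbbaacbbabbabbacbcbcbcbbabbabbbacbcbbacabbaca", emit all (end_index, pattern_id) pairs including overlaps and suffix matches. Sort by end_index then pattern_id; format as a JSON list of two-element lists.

Construct AC machine:
Trie nodes:
  n0 'ε': b→1 c→4
  n1 'b': b→2
  n2 'bb': a→3
  n3 'bba': ·  [P0 ends]
  n4 'c': ·  [P1 ends]

BFS fail/out derivation:
  n1('b'): parent n0 fail=0; on 'b' 0 → fail=0;  out ∅∪∅=∅
  n4('c'): parent n0 fail=0; on 'c' 0 → fail=0;  out {1}∪∅={1}
  n2('bb'): parent n1 fail=0; on 'b' 0 → fail=1;  out ∅∪∅=∅
  n3('bba'): parent n2 fail=1; on 'a' 1→0 → fail=0;  out {0}∪∅={0}

Text stream:
[0] read 'a'  n0⇒n0
[1] read 'b'  n0⇒n1
[2] read 'b'  n1⇒n2
[3] read 'a'  n2⇒n3  → match P0@[1:3]
[4] read 'b'  n3⇒n1 (via fail)
[5] read 'b'  n1⇒n2
[6] read 'a'  n2⇒n3  → match P0@[4:6]
[7] read 'a'  n3⇒n0 (via fail)
[8] read 'b'  n0⇒n1
[9] read 'c'  n1⇒n4 (via fail)  → match P1@[9:9]
[10] read 'c'  n4⇒n4 (via fail)  → match P1@[10:10]
[11] read 'b'  n4⇒n1 (via fail)
[12] read 'a'  n1⇒n0 (via fail)
[13] read 'c'  n0⇒n4  → match P1@[13:13]
[14] read 'b'  n4⇒n1 (via fail)
[15] read 'b'  n1⇒n2
[16] read 'a'  n2⇒n3  → match P0@[14:16]
[17] read 'a'  n3⇒n0 (via fail)
[18] read 'c'  n0⇒n4  → match P1@[18:18]
[19] read 'b'  n4⇒n1 (via fail)
[20] read 'b'  n1⇒n2
[21] read 'a'  n2⇒n3  → match P0@[19:21]
[22] read 'b'  n3⇒n1 (via fail)
[23] read 'b'  n1⇒n2
[24] read 'a'  n2⇒n3  → match P0@[22:24]
[25] read 'b'  n3⇒n1 (via fail)
[26] read 'b'  n1⇒n2
[27] read 'a'  n2⇒n3  → match P0@[25:27]
[28] read 'c'  n3⇒n4 (via fail)  → match P1@[28:28]
[29] read 'b'  n4⇒n1 (via fail)
[30] read 'c'  n1⇒n4 (via fail)  → match P1@[30:30]
[31] read 'b'  n4⇒n1 (via fail)
[32] read 'c'  n1⇒n4 (via fail)  → match P1@[32:32]
[33] read 'b'  n4⇒n1 (via fail)
[34] read 'c'  n1⇒n4 (via fail)  → match P1@[34:34]
[35] read 'b'  n4⇒n1 (via fail)
[36] read 'b'  n1⇒n2
[37] read 'a'  n2⇒n3  → match P0@[35:37]
[38] read 'b'  n3⇒n1 (via fail)
[39] read 'b'  n1⇒n2
[40] read 'a'  n2⇒n3  → match P0@[38:40]
[41] read 'b'  n3⇒n1 (via fail)
[42] read 'b'  n1⇒n2
[43] read 'b'  n2⇒n2 (via fail)
[44] read 'a'  n2⇒n3  → match P0@[42:44]
[45] read 'c'  n3⇒n4 (via fail)  → match P1@[45:45]
[46] read 'b'  n4⇒n1 (via fail)
[47] read 'c'  n1⇒n4 (via fail)  → match P1@[47:47]
[48] read 'b'  n4⇒n1 (via fail)
[49] read 'b'  n1⇒n2
[50] read 'a'  n2⇒n3  → match P0@[48:50]
[51] read 'c'  n3⇒n4 (via fail)  → match P1@[51:51]
[52] read 'a'  n4⇒n0 (via fail)
[53] read 'b'  n0⇒n1
[54] read 'b'  n1⇒n2
[55] read 'a'  n2⇒n3  → match P0@[53:55]
[56] read 'c'  n3⇒n4 (via fail)  → match P1@[56:56]
[57] read 'a'  n4⇒n0 (via fail)

Matches: [[3,0],[6,0],[9,1],[10,1],[13,1],[16,0],[18,1],[21,0],[24,0],[27,0],[28,1],[30,1],[32,1],[34,1],[37,0],[40,0],[44,0],[45,1],[47,1],[50,0],[51,1],[55,0],[56,1]]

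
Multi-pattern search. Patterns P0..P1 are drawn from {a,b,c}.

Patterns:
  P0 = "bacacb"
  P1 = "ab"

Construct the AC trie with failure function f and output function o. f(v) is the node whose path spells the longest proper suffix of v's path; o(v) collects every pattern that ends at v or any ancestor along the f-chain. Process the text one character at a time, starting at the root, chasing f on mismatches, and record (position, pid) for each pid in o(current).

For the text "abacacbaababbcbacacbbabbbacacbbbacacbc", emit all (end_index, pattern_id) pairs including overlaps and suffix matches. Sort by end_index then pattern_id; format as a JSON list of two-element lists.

Build:
Trie nodes:
  0='ε' goto a→7 b→1
  1='b' goto a→2
  2='ba' goto c→3
  3='bac' goto a→4
  4='baca' goto c→5
  5='bacac' goto b→6
  6='bacacb' goto ·  [P0 ends]
  7='a' goto b→8
  8='ab' goto ·  [P1 ends]

BFS fail/out derivation:
  fail(1) 'b': from fail(0)=0 chase 'b': 0 ⇒ 0;  out=∅∪out(0)=∅
  fail(7) 'a': from fail(0)=0 chase 'a': 0 ⇒ 0;  out=∅∪out(0)=∅
  fail(2) 'ba': from fail(1)=0 chase 'a': 0 ⇒ 7;  out=∅∪out(7)=∅
  fail(8) 'ab': from fail(7)=0 chase 'b': 0 ⇒ 1;  out={1}∪out(1)={1}
  fail(3) 'bac': from fail(2)=7 chase 'c': 7→0 ⇒ 0;  out=∅∪out(0)=∅
  fail(4) 'baca': from fail(3)=0 chase 'a': 0 ⇒ 7;  out=∅∪out(7)=∅
  fail(5) 'bacac': from fail(4)=7 chase 'c': 7→0 ⇒ 0;  out=∅∪out(0)=∅
  fail(6) 'bacacb': from fail(5)=0 chase 'b': 0 ⇒ 1;  out={0}∪out(1)={0}

Run:
pos 0 'a': at 7
pos 1 'b': at 8  emit P1@[0:1]
pos 2 'a': at 2 (via fail)
pos 3 'c': at 3
pos 4 'a': at 4
pos 5 'c': at 5
pos 6 'b': at 6  emit P0@[1:6]
pos 7 'a': at 2 (via fail)
pos 8 'a': at 7 (via fail)
pos 9 'b': at 8  emit P1@[8:9]
pos 10 'a': at 2 (via fail)
pos 11 'b': at 8 (via fail)  emit P1@[10:11]
pos 12 'b': at 1 (via fail)
pos 13 'c': at 0 (via fail)
pos 14 'b': at 1
pos 15 'a': at 2
pos 16 'c': at 3
pos 17 'a': at 4
pos 18 'c': at 5
pos 19 'b': at 6  emit P0@[14:19]
pos 20 'b': at 1 (via fail)
pos 21 'a': at 2
pos 22 'b': at 8 (via fail)  emit P1@[21:22]
pos 23 'b': at 1 (via fail)
pos 24 'b': at 1 (via fail)
pos 25 'a': at 2
pos 26 'c': at 3
pos 27 'a': at 4
pos 28 'c': at 5
pos 29 'b': at 6  emit P0@[24:29]
pos 30 'b': at 1 (via fail)
pos 31 'b': at 1 (via fail)
pos 32 'a': at 2
pos 33 'c': at 3
pos 34 'a': at 4
pos 35 'c': at 5
pos 36 'b': at 6  emit P0@[31:36]
pos 37 'c': at 0 (via fail)

All matches (sorted): [[1,1],[6,0],[9,1],[11,1],[19,0],[22,1],[29,0],[36,0]]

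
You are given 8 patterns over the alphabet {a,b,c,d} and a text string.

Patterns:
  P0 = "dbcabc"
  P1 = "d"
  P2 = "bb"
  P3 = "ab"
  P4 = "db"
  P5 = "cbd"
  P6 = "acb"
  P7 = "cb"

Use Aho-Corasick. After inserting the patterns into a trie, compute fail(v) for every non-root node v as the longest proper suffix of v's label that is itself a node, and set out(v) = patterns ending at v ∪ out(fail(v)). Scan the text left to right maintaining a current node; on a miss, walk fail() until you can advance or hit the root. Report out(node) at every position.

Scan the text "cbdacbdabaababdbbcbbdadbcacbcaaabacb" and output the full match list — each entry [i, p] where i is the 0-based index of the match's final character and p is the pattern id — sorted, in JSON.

Build:
Trie nodes:
  0='ε' goto a→9 b→7 c→11 d→1
  1='d' goto b→2  ←P1
  2='db' goto c→3  ←P4
  3='dbc' goto a→4
  4='dbca' goto b→5
  5='dbcab' goto c→6
  6='dbcabc' goto ·  ←P0
  7='b' goto b→8
  8='bb' goto ·  ←P2
  9='a' goto b→10 c→14
  10='ab' goto ·  ←P3
  11='c' goto b→12
  12='cb' goto d→13  ←P7
  13='cbd' goto ·  ←P5
  14='ac' goto b→15
  15='acb' goto ·  ←P6

BFS fail/out derivation:
  fail(1) 'd': from fail(0)=0 chase 'd': 0 ⇒ 0;  out={1}∪out(0)={1}
  fail(7) 'b': from fail(0)=0 chase 'b': 0 ⇒ 0;  out=∅∪out(0)=∅
  fail(9) 'a': from fail(0)=0 chase 'a': 0 ⇒ 0;  out=∅∪out(0)=∅
  fail(11) 'c': from fail(0)=0 chase 'c': 0 ⇒ 0;  out=∅∪out(0)=∅
  fail(2) 'db': from fail(1)=0 chase 'b': 0 ⇒ 7;  out={4}∪out(7)={4}
  fail(8) 'bb': from fail(7)=0 chase 'b': 0 ⇒ 7;  out={2}∪out(7)={2}
  fail(10) 'ab': from fail(9)=0 chase 'b': 0 ⇒ 7;  out={3}∪out(7)={3}
  fail(12) 'cb': from fail(11)=0 chase 'b': 0 ⇒ 7;  out={7}∪out(7)={7}
  fail(14) 'ac': from fail(9)=0 chase 'c': 0 ⇒ 11;  out=∅∪out(11)=∅
  fail(3) 'dbc': from fail(2)=7 chase 'c': 7→0 ⇒ 11;  out=∅∪out(11)=∅
  fail(13) 'cbd': from fail(12)=7 chase 'd': 7→0 ⇒ 1;  out={5}∪out(1)={1,5}
  fail(15) 'acb': from fail(14)=11 chase 'b': 11 ⇒ 12;  out={6}∪out(12)={6,7}
  fail(4) 'dbca': from fail(3)=11 chase 'a': 11→0 ⇒ 9;  out=∅∪out(9)=∅
  fail(5) 'dbcab': from fail(4)=9 chase 'b': 9 ⇒ 10;  out=∅∪out(10)={3}
  fail(6) 'dbcabc': from fail(5)=10 chase 'c': 10→7→0 ⇒ 11;  out={0}∪out(11)={0}

Run:
pos 0 'c': at 11
pos 1 'b': at 12  → match P7@[0:1]
pos 2 'd': at 13  → match P1@[2:2],P5@[0:2]
pos 3 'a': at 9 (via fail)
pos 4 'c': at 14
pos 5 'b': at 15  → match P6@[3:5],P7@[4:5]
pos 6 'd': at 13 (via fail)  → match P1@[6:6],P5@[4:6]
pos 7 'a': at 9 (via fail)
pos 8 'b': at 10  → match P3@[7:8]
pos 9 'a': at 9 (via fail)
pos 10 'a': at 9 (via fail)
pos 11 'b': at 10  → match P3@[10:11]
pos 12 'a': at 9 (via fail)
pos 13 'b': at 10  → match P3@[12:13]
pos 14 'd': at 1 (via fail)  → match P1@[14:14]
pos 15 'b': at 2  → match P4@[14:15]
pos 16 'b': at 8 (via fail)  → match P2@[15:16]
pos 17 'c': at 11 (via fail)
pos 18 'b': at 12  → match P7@[17:18]
pos 19 'b': at 8 (via fail)  → match P2@[18:19]
pos 20 'd': at 1 (via fail)  → match P1@[20:20]
pos 21 'a': at 9 (via fail)
pos 22 'd': at 1 (via fail)  → match P1@[22:22]
pos 23 'b': at 2  → match P4@[22:23]
pos 24 'c': at 3
pos 25 'a': at 4
pos 26 'c': at 14 (via fail)
pos 27 'b': at 15  → match P6@[25:27],P7@[26:27]
pos 28 'c': at 11 (via fail)
pos 29 'a': at 9 (via fail)
pos 30 'a': at 9 (via fail)
pos 31 'a': at 9 (via fail)
pos 32 'b': at 10  → match P3@[31:32]
pos 33 'a': at 9 (via fail)
pos 34 'c': at 14
pos 35 'b': at 15  → match P6@[33:35],P7@[34:35]

Matches: [[1,7],[2,1],[2,5],[5,6],[5,7],[6,1],[6,5],[8,3],[11,3],[13,3],[14,1],[15,4],[16,2],[18,7],[19,2],[20,1],[22,1],[23,4],[27,6],[27,7],[32,3],[35,6],[35,7]]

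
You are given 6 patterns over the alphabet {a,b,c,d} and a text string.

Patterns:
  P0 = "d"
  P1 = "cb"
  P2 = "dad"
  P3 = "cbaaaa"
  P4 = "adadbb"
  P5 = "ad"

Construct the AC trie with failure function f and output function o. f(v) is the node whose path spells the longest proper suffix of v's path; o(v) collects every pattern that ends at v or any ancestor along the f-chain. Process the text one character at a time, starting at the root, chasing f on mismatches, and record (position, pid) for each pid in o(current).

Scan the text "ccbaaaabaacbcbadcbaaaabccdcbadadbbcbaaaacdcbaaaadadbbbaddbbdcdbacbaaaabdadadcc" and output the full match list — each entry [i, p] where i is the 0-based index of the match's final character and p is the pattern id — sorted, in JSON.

Build:
Trie nodes:
  n0 'ε': a→10 c→2 d→1
  n1 'd': a→4  [P0 ends]
  n2 'c': b→3
  n3 'cb': a→6  [P1 ends]
  n4 'da': d→5
  n5 'dad': ·  [P2 ends]
  n6 'cba': a→7
  n7 'cbaa': a→8
  n8 'cbaaa': a→9
  n9 'cbaaaa': ·  [P3 ends]
  n10 'a': d→11
  n11 'ad': a→12  [P5 ends]
  n12 'ada': d→13
  n13 'adad': b→14
  n14 'adadb': b→15
  n15 'adadbb': ·  [P4 ends]

Failure links (BFS by depth):
  fail(1) 'd': from fail(0)=0 chase 'd': 0 ⇒ 0;  out={0}∪out(0)={0}
  fail(2) 'c': from fail(0)=0 chase 'c': 0 ⇒ 0;  out=∅∪out(0)=∅
  fail(10) 'a': from fail(0)=0 chase 'a': 0 ⇒ 0;  out=∅∪out(0)=∅
  fail(3) 'cb': from fail(2)=0 chase 'b': 0 ⇒ 0;  out={1}∪out(0)={1}
  fail(4) 'da': from fail(1)=0 chase 'a': 0 ⇒ 10;  out=∅∪out(10)=∅
  fail(11) 'ad': from fail(10)=0 chase 'd': 0 ⇒ 1;  out={5}∪out(1)={0,5}
  fail(5) 'dad': from fail(4)=10 chase 'd': 10 ⇒ 11;  out={2}∪out(11)={0,2,5}
  fail(6) 'cba': from fail(3)=0 chase 'a': 0 ⇒ 10;  out=∅∪out(10)=∅
  fail(12) 'ada': from fail(11)=1 chase 'a': 1 ⇒ 4;  out=∅∪out(4)=∅
  fail(7) 'cbaa': from fail(6)=10 chase 'a': 10→0 ⇒ 10;  out=∅∪out(10)=∅
  fail(13) 'adad': from fail(12)=4 chase 'd': 4 ⇒ 5;  out=∅∪out(5)={0,2,5}
  fail(8) 'cbaaa': from fail(7)=10 chase 'a': 10→0 ⇒ 10;  out=∅∪out(10)=∅
  fail(14) 'adadb': from fail(13)=5 chase 'b': 5→11→1→0 ⇒ 0;  out=∅∪out(0)=∅
  fail(9) 'cbaaaa': from fail(8)=10 chase 'a': 10→0 ⇒ 10;  out={3}∪out(10)={3}
  fail(15) 'adadbb': from fail(14)=0 chase 'b': 0 ⇒ 0;  out={4}∪out(0)={4}

Scan:
[0] read 'c'  n0⇒n2
[1] read 'c'  n2⇒n2 (fail-walked)
[2] read 'b'  n2⇒n3  → match P1@[1:2]
[3] read 'a'  n3⇒n6
[4] read 'a'  n6⇒n7
[5] read 'a'  n7⇒n8
[6] read 'a'  n8⇒n9  → match P3@[1:6]
[7] read 'b'  n9⇒n0 (fail-walked)
[8] read 'a'  n0⇒n10
[9] read 'a'  n10⇒n10 (fail-walked)
[10] read 'c'  n10⇒n2 (fail-walked)
[11] read 'b'  n2⇒n3  → match P1@[10:11]
[12] read 'c'  n3⇒n2 (fail-walked)
[13] read 'b'  n2⇒n3  → match P1@[12:13]
[14] read 'a'  n3⇒n6
[15] read 'd'  n6⇒n11 (fail-walked)  → match P0@[15:15],P5@[14:15]
[16] read 'c'  n11⇒n2 (fail-walked)
[17] read 'b'  n2⇒n3  → match P1@[16:17]
[18] read 'a'  n3⇒n6
[19] read 'a'  n6⇒n7
[20] read 'a'  n7⇒n8
[21] read 'a'  n8⇒n9  → match P3@[16:21]
[22] read 'b'  n9⇒n0 (fail-walked)
[23] read 'c'  n0⇒n2
[24] read 'c'  n2⇒n2 (fail-walked)
[25] read 'd'  n2⇒n1 (fail-walked)  → match P0@[25:25]
[26] read 'c'  n1⇒n2 (fail-walked)
[27] read 'b'  n2⇒n3  → match P1@[26:27]
[28] read 'a'  n3⇒n6
[29] read 'd'  n6⇒n11 (fail-walked)  → match P0@[29:29],P5@[28:29]
[30] read 'a'  n11⇒n12
[31] read 'd'  n12⇒n13  → match P0@[31:31],P2@[29:31],P5@[30:31]
[32] read 'b'  n13⇒n14
[33] read 'b'  n14⇒n15  → match P4@[28:33]
[34] read 'c'  n15⇒n2 (fail-walked)
[35] read 'b'  n2⇒n3  → match P1@[34:35]
[36] read 'a'  n3⇒n6
[37] read 'a'  n6⇒n7
[38] read 'a'  n7⇒n8
[39] read 'a'  n8⇒n9  → match P3@[34:39]
[40] read 'c'  n9⇒n2 (fail-walked)
[41] read 'd'  n2⇒n1 (fail-walked)  → match P0@[41:41]
[42] read 'c'  n1⇒n2 (fail-walked)
[43] read 'b'  n2⇒n3  → match P1@[42:43]
[44] read 'a'  n3⇒n6
[45] read 'a'  n6⇒n7
[46] read 'a'  n7⇒n8
[47] read 'a'  n8⇒n9  → match P3@[42:47]
[48] read 'd'  n9⇒n11 (fail-walked)  → match P0@[48:48],P5@[47:48]
[49] read 'a'  n11⇒n12
[50] read 'd'  n12⇒n13  → match P0@[50:50],P2@[48:50],P5@[49:50]
[51] read 'b'  n13⇒n14
[52] read 'b'  n14⇒n15  → match P4@[47:52]
[53] read 'b'  n15⇒n0 (fail-walked)
[54] read 'a'  n0⇒n10
[55] read 'd'  n10⇒n11  → match P0@[55:55],P5@[54:55]
[56] read 'd'  n11⇒n1 (fail-walked)  → match P0@[56:56]
[57] read 'b'  n1⇒n0 (fail-walked)
[58] read 'b'  n0⇒n0
[59] read 'd'  n0⇒n1  → match P0@[59:59]
[60] read 'c'  n1⇒n2 (fail-walked)
[61] read 'd'  n2⇒n1 (fail-walked)  → match P0@[61:61]
[62] read 'b'  n1⇒n0 (fail-walked)
[63] read 'a'  n0⇒n10
[64] read 'c'  n10⇒n2 (fail-walked)
[65] read 'b'  n2⇒n3  → match P1@[64:65]
[66] read 'a'  n3⇒n6
[67] read 'a'  n6⇒n7
[68] read 'a'  n7⇒n8
[69] read 'a'  n8⇒n9  → match P3@[64:69]
[70] read 'b'  n9⇒n0 (fail-walked)
[71] read 'd'  n0⇒n1  → match P0@[71:71]
[72] read 'a'  n1⇒n4
[73] read 'd'  n4⇒n5  → match P0@[73:73],P2@[71:73],P5@[72:73]
[74] read 'a'  n5⇒n12 (fail-walked)
[75] read 'd'  n12⇒n13  → match P0@[75:75],P2@[73:75],P5@[74:75]
[76] read 'c'  n13⇒n2 (fail-walked)
[77] read 'c'  n2⇒n2 (fail-walked)

All matches (sorted): [[2,1],[6,3],[11,1],[13,1],[15,0],[15,5],[17,1],[21,3],[25,0],[27,1],[29,0],[29,5],[31,0],[31,2],[31,5],[33,4],[35,1],[39,3],[41,0],[43,1],[47,3],[48,0],[48,5],[50,0],[50,2],[50,5],[52,4],[55,0],[55,5],[56,0],[59,0],[61,0],[65,1],[69,3],[71,0],[73,0],[73,2],[73,5],[75,0],[75,2],[75,5]]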